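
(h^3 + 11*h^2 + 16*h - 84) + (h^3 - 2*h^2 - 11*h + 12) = 2*h^3 + 9*h^2 + 5*h - 72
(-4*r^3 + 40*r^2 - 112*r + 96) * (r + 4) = -4*r^4 + 24*r^3 + 48*r^2 - 352*r + 384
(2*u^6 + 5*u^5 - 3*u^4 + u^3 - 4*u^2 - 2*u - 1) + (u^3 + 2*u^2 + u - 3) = 2*u^6 + 5*u^5 - 3*u^4 + 2*u^3 - 2*u^2 - u - 4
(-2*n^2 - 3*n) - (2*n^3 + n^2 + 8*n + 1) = -2*n^3 - 3*n^2 - 11*n - 1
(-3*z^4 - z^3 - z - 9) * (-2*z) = 6*z^5 + 2*z^4 + 2*z^2 + 18*z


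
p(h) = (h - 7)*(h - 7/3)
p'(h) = 2*h - 28/3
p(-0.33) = 19.52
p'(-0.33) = -9.99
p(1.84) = 2.55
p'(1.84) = -5.65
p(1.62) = 3.84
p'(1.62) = -6.09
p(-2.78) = 50.01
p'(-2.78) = -14.89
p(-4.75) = 83.23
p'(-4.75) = -18.83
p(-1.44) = 31.85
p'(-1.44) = -12.21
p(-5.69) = 101.82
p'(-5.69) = -20.71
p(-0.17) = 17.95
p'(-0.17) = -9.67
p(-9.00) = 181.33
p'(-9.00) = -27.33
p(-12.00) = 272.33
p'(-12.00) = -33.33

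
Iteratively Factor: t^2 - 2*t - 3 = (t + 1)*(t - 3)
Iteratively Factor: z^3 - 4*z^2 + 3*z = (z - 1)*(z^2 - 3*z) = (z - 3)*(z - 1)*(z)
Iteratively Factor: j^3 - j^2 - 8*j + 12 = (j + 3)*(j^2 - 4*j + 4) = (j - 2)*(j + 3)*(j - 2)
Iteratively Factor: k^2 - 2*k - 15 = (k - 5)*(k + 3)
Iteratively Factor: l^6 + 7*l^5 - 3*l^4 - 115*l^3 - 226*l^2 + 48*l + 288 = (l + 3)*(l^5 + 4*l^4 - 15*l^3 - 70*l^2 - 16*l + 96) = (l + 3)*(l + 4)*(l^4 - 15*l^2 - 10*l + 24) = (l + 2)*(l + 3)*(l + 4)*(l^3 - 2*l^2 - 11*l + 12) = (l - 1)*(l + 2)*(l + 3)*(l + 4)*(l^2 - l - 12) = (l - 1)*(l + 2)*(l + 3)^2*(l + 4)*(l - 4)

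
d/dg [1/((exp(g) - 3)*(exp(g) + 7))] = 2*(-exp(g) - 2)*exp(g)/(exp(4*g) + 8*exp(3*g) - 26*exp(2*g) - 168*exp(g) + 441)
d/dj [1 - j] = -1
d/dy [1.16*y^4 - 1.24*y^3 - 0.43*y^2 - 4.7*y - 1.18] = 4.64*y^3 - 3.72*y^2 - 0.86*y - 4.7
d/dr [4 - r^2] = -2*r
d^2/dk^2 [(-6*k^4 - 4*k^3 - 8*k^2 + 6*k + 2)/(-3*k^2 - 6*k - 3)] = 4*(3*k^4 + 12*k^3 + 18*k^2 - 5*k + 7)/(3*(k^4 + 4*k^3 + 6*k^2 + 4*k + 1))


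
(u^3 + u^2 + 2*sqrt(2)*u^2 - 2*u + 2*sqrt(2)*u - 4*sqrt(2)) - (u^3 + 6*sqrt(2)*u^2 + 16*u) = -4*sqrt(2)*u^2 + u^2 - 18*u + 2*sqrt(2)*u - 4*sqrt(2)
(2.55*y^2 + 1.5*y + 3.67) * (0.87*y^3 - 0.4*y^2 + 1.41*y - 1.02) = 2.2185*y^5 + 0.285*y^4 + 6.1884*y^3 - 1.954*y^2 + 3.6447*y - 3.7434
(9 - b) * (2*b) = -2*b^2 + 18*b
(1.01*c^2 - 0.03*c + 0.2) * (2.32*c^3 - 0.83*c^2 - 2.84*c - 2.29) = 2.3432*c^5 - 0.9079*c^4 - 2.3795*c^3 - 2.3937*c^2 - 0.4993*c - 0.458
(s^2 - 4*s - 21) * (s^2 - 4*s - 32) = s^4 - 8*s^3 - 37*s^2 + 212*s + 672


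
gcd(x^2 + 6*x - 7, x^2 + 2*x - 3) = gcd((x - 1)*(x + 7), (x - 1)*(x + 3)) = x - 1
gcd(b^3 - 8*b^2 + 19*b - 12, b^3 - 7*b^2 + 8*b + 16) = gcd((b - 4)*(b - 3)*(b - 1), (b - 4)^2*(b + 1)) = b - 4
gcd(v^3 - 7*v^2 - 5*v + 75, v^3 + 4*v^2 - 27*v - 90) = v^2 - 2*v - 15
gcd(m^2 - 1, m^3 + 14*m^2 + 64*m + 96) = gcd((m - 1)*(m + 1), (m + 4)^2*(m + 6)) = 1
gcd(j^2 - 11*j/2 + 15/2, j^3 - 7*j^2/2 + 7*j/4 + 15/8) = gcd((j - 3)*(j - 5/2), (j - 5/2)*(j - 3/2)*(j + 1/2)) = j - 5/2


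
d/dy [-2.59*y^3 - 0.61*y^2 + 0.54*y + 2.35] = -7.77*y^2 - 1.22*y + 0.54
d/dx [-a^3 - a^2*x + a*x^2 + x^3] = -a^2 + 2*a*x + 3*x^2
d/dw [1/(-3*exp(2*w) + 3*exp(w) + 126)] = (2*exp(w) - 1)*exp(w)/(3*(-exp(2*w) + exp(w) + 42)^2)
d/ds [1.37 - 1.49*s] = -1.49000000000000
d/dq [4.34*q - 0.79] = 4.34000000000000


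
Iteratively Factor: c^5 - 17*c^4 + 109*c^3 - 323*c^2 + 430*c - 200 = (c - 5)*(c^4 - 12*c^3 + 49*c^2 - 78*c + 40) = (c - 5)*(c - 2)*(c^3 - 10*c^2 + 29*c - 20) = (c - 5)*(c - 4)*(c - 2)*(c^2 - 6*c + 5) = (c - 5)*(c - 4)*(c - 2)*(c - 1)*(c - 5)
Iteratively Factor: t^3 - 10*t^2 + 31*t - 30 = (t - 5)*(t^2 - 5*t + 6) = (t - 5)*(t - 2)*(t - 3)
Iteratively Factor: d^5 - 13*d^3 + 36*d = (d)*(d^4 - 13*d^2 + 36) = d*(d - 3)*(d^3 + 3*d^2 - 4*d - 12) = d*(d - 3)*(d - 2)*(d^2 + 5*d + 6) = d*(d - 3)*(d - 2)*(d + 3)*(d + 2)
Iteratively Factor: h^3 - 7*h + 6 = (h - 1)*(h^2 + h - 6) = (h - 2)*(h - 1)*(h + 3)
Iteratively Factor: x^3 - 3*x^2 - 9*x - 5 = (x - 5)*(x^2 + 2*x + 1) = (x - 5)*(x + 1)*(x + 1)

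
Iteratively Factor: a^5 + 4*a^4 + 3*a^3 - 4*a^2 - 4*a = (a)*(a^4 + 4*a^3 + 3*a^2 - 4*a - 4) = a*(a + 1)*(a^3 + 3*a^2 - 4) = a*(a + 1)*(a + 2)*(a^2 + a - 2) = a*(a - 1)*(a + 1)*(a + 2)*(a + 2)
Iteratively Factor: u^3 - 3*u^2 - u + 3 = (u - 3)*(u^2 - 1) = (u - 3)*(u - 1)*(u + 1)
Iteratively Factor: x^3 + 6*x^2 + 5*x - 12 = (x + 3)*(x^2 + 3*x - 4) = (x - 1)*(x + 3)*(x + 4)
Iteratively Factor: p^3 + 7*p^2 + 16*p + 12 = (p + 2)*(p^2 + 5*p + 6) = (p + 2)^2*(p + 3)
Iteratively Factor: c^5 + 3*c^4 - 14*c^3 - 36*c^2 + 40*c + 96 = (c + 2)*(c^4 + c^3 - 16*c^2 - 4*c + 48) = (c - 3)*(c + 2)*(c^3 + 4*c^2 - 4*c - 16) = (c - 3)*(c + 2)^2*(c^2 + 2*c - 8) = (c - 3)*(c - 2)*(c + 2)^2*(c + 4)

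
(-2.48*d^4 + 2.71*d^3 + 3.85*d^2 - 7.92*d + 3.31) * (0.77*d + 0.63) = -1.9096*d^5 + 0.5243*d^4 + 4.6718*d^3 - 3.6729*d^2 - 2.4409*d + 2.0853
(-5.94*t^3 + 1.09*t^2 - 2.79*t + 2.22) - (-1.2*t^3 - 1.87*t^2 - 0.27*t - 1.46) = -4.74*t^3 + 2.96*t^2 - 2.52*t + 3.68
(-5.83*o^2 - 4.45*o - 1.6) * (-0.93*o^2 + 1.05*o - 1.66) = 5.4219*o^4 - 1.983*o^3 + 6.4933*o^2 + 5.707*o + 2.656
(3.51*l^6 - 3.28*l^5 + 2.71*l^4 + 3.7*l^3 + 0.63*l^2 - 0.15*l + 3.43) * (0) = 0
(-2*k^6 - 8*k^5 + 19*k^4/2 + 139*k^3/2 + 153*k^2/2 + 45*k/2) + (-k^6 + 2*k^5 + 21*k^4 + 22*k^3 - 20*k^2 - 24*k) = -3*k^6 - 6*k^5 + 61*k^4/2 + 183*k^3/2 + 113*k^2/2 - 3*k/2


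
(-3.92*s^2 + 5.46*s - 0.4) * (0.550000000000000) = -2.156*s^2 + 3.003*s - 0.22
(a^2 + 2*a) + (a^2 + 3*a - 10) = 2*a^2 + 5*a - 10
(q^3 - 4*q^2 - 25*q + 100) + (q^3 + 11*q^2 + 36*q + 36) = 2*q^3 + 7*q^2 + 11*q + 136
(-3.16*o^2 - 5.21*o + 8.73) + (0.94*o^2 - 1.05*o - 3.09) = -2.22*o^2 - 6.26*o + 5.64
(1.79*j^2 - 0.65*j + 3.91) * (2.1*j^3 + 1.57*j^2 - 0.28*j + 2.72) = 3.759*j^5 + 1.4453*j^4 + 6.6893*j^3 + 11.1895*j^2 - 2.8628*j + 10.6352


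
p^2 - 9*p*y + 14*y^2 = (p - 7*y)*(p - 2*y)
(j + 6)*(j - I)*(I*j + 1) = I*j^3 + 2*j^2 + 6*I*j^2 + 12*j - I*j - 6*I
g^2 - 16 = (g - 4)*(g + 4)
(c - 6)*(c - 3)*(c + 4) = c^3 - 5*c^2 - 18*c + 72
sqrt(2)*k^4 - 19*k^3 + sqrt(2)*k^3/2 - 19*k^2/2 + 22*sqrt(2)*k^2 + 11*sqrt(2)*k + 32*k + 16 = (k - 8*sqrt(2))*(k - 2*sqrt(2))*(k + sqrt(2)/2)*(sqrt(2)*k + sqrt(2)/2)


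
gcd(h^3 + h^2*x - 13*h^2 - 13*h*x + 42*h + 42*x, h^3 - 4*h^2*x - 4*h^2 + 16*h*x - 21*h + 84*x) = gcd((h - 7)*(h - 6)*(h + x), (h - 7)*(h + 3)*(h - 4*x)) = h - 7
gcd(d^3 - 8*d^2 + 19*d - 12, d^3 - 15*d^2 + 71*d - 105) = d - 3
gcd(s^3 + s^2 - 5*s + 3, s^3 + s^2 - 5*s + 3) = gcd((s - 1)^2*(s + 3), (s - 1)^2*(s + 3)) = s^3 + s^2 - 5*s + 3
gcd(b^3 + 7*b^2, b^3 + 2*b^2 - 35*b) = b^2 + 7*b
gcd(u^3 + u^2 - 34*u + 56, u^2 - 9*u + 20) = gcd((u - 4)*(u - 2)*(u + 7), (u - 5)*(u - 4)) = u - 4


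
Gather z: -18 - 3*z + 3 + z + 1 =-2*z - 14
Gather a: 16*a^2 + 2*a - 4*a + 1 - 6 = 16*a^2 - 2*a - 5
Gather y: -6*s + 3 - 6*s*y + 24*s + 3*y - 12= 18*s + y*(3 - 6*s) - 9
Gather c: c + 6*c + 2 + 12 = 7*c + 14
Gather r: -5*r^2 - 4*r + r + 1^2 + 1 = -5*r^2 - 3*r + 2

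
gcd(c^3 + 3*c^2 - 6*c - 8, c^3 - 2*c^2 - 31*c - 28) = c^2 + 5*c + 4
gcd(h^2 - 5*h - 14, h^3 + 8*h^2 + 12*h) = h + 2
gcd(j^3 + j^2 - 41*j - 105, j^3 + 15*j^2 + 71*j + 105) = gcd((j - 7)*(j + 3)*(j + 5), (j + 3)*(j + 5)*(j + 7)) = j^2 + 8*j + 15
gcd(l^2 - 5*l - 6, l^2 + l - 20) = 1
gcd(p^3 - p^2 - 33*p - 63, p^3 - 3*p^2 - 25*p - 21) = p^2 - 4*p - 21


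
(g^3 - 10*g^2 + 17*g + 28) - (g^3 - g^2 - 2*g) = -9*g^2 + 19*g + 28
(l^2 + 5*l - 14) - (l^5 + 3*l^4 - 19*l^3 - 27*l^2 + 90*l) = -l^5 - 3*l^4 + 19*l^3 + 28*l^2 - 85*l - 14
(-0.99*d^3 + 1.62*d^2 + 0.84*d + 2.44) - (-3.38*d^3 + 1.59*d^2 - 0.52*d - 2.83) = 2.39*d^3 + 0.03*d^2 + 1.36*d + 5.27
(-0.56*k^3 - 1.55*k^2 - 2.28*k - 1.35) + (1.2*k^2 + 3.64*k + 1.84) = -0.56*k^3 - 0.35*k^2 + 1.36*k + 0.49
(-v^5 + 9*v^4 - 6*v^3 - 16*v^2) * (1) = -v^5 + 9*v^4 - 6*v^3 - 16*v^2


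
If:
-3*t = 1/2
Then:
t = -1/6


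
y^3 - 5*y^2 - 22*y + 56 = (y - 7)*(y - 2)*(y + 4)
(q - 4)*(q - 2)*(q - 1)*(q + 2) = q^4 - 5*q^3 + 20*q - 16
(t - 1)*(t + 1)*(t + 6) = t^3 + 6*t^2 - t - 6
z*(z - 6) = z^2 - 6*z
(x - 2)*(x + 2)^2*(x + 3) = x^4 + 5*x^3 + 2*x^2 - 20*x - 24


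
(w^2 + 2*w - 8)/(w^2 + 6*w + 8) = (w - 2)/(w + 2)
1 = 1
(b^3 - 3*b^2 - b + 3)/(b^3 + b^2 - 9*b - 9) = (b - 1)/(b + 3)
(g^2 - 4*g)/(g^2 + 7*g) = (g - 4)/(g + 7)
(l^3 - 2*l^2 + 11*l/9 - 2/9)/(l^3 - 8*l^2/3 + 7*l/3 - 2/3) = (l - 1/3)/(l - 1)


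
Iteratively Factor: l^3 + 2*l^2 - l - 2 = (l - 1)*(l^2 + 3*l + 2) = (l - 1)*(l + 1)*(l + 2)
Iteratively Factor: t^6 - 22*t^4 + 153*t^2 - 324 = (t - 3)*(t^5 + 3*t^4 - 13*t^3 - 39*t^2 + 36*t + 108) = (t - 3)*(t + 2)*(t^4 + t^3 - 15*t^2 - 9*t + 54) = (t - 3)*(t + 2)*(t + 3)*(t^3 - 2*t^2 - 9*t + 18) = (t - 3)*(t + 2)*(t + 3)^2*(t^2 - 5*t + 6) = (t - 3)^2*(t + 2)*(t + 3)^2*(t - 2)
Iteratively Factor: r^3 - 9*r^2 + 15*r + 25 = (r - 5)*(r^2 - 4*r - 5) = (r - 5)^2*(r + 1)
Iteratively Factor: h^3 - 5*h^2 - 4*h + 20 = (h - 2)*(h^2 - 3*h - 10) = (h - 5)*(h - 2)*(h + 2)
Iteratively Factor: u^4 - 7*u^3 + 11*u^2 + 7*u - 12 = (u - 3)*(u^3 - 4*u^2 - u + 4) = (u - 3)*(u - 1)*(u^2 - 3*u - 4) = (u - 4)*(u - 3)*(u - 1)*(u + 1)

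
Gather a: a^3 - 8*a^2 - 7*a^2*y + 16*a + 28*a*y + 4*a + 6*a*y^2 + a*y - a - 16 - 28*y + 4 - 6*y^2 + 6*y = a^3 + a^2*(-7*y - 8) + a*(6*y^2 + 29*y + 19) - 6*y^2 - 22*y - 12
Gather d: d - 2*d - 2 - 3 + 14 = 9 - d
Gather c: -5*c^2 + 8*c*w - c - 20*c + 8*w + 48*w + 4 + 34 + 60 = -5*c^2 + c*(8*w - 21) + 56*w + 98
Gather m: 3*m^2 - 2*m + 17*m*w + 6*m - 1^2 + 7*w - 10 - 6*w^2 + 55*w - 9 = 3*m^2 + m*(17*w + 4) - 6*w^2 + 62*w - 20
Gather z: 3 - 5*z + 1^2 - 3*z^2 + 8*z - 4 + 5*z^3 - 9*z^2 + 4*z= 5*z^3 - 12*z^2 + 7*z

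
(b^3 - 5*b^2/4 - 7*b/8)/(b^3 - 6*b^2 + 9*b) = (8*b^2 - 10*b - 7)/(8*(b^2 - 6*b + 9))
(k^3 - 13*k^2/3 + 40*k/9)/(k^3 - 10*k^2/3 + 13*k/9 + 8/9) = k*(3*k - 5)/(3*k^2 - 2*k - 1)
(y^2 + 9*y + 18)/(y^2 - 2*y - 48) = (y + 3)/(y - 8)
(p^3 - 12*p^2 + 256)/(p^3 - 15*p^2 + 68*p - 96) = (p^2 - 4*p - 32)/(p^2 - 7*p + 12)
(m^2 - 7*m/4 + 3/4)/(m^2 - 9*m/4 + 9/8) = 2*(m - 1)/(2*m - 3)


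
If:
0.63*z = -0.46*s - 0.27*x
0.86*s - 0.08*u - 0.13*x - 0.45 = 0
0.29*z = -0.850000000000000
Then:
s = 4.01424287856072 - 0.58695652173913*x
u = 37.5281109445277 - 7.93478260869565*x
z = -2.93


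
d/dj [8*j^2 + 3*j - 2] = 16*j + 3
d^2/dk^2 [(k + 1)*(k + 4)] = 2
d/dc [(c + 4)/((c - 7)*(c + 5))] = (-c^2 - 8*c - 27)/(c^4 - 4*c^3 - 66*c^2 + 140*c + 1225)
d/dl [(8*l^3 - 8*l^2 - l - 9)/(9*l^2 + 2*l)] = (72*l^4 + 32*l^3 - 7*l^2 + 162*l + 18)/(l^2*(81*l^2 + 36*l + 4))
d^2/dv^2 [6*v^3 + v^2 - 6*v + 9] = 36*v + 2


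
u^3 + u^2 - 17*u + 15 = (u - 3)*(u - 1)*(u + 5)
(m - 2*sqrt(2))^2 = m^2 - 4*sqrt(2)*m + 8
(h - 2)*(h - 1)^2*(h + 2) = h^4 - 2*h^3 - 3*h^2 + 8*h - 4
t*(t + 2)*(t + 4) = t^3 + 6*t^2 + 8*t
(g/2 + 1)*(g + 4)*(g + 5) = g^3/2 + 11*g^2/2 + 19*g + 20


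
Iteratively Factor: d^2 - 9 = (d - 3)*(d + 3)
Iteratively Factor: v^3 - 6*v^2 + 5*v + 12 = (v + 1)*(v^2 - 7*v + 12) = (v - 3)*(v + 1)*(v - 4)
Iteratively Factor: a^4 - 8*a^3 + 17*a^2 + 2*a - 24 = (a - 4)*(a^3 - 4*a^2 + a + 6) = (a - 4)*(a + 1)*(a^2 - 5*a + 6) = (a - 4)*(a - 2)*(a + 1)*(a - 3)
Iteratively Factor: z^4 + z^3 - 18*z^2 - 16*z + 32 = (z - 1)*(z^3 + 2*z^2 - 16*z - 32) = (z - 4)*(z - 1)*(z^2 + 6*z + 8) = (z - 4)*(z - 1)*(z + 2)*(z + 4)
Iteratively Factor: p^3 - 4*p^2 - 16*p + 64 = (p - 4)*(p^2 - 16) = (p - 4)*(p + 4)*(p - 4)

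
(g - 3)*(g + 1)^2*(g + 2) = g^4 + g^3 - 7*g^2 - 13*g - 6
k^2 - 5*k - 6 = (k - 6)*(k + 1)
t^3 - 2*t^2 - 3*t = t*(t - 3)*(t + 1)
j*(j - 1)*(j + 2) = j^3 + j^2 - 2*j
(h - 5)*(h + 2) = h^2 - 3*h - 10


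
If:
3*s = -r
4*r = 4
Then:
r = 1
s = -1/3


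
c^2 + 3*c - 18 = (c - 3)*(c + 6)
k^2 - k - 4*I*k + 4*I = (k - 1)*(k - 4*I)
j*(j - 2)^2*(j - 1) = j^4 - 5*j^3 + 8*j^2 - 4*j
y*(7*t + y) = 7*t*y + y^2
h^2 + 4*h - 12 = (h - 2)*(h + 6)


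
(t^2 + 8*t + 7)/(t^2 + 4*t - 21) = (t + 1)/(t - 3)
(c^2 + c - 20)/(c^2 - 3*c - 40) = (c - 4)/(c - 8)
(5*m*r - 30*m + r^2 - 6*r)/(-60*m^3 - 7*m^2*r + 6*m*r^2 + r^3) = (r - 6)/(-12*m^2 + m*r + r^2)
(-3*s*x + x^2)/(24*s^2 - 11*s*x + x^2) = x/(-8*s + x)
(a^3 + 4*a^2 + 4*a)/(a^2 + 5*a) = (a^2 + 4*a + 4)/(a + 5)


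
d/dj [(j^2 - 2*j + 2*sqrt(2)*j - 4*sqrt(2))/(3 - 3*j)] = (-j^2 + 2*j - 2*sqrt(2) - 2)/(3*(j^2 - 2*j + 1))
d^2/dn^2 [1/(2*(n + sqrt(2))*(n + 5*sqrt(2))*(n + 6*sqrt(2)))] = 2*(3*n^4 + 48*sqrt(2)*n^3 + 555*n^2 + 1386*sqrt(2)*n + 2642)/(n^9 + 36*sqrt(2)*n^8 + 1110*n^7 + 9540*sqrt(2)*n^6 + 99660*n^5 + 323424*sqrt(2)*n^4 + 1281448*n^3 + 1469520*sqrt(2)*n^2 + 1771200*n + 432000*sqrt(2))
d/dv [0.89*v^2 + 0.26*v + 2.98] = 1.78*v + 0.26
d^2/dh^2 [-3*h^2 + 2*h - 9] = -6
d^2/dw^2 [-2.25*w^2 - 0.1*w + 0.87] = -4.50000000000000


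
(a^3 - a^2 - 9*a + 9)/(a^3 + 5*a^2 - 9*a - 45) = (a - 1)/(a + 5)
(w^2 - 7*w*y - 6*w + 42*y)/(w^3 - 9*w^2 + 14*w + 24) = (w - 7*y)/(w^2 - 3*w - 4)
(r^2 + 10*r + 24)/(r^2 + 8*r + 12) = (r + 4)/(r + 2)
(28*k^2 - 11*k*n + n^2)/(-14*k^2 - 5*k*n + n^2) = (-4*k + n)/(2*k + n)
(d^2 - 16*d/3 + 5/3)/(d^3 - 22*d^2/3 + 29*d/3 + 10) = (3*d - 1)/(3*d^2 - 7*d - 6)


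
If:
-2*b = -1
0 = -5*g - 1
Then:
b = 1/2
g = -1/5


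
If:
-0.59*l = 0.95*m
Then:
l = -1.61016949152542*m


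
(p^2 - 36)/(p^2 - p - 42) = (p - 6)/(p - 7)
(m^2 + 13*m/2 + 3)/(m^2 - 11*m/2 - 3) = (m + 6)/(m - 6)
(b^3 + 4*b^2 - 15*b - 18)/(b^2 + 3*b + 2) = (b^2 + 3*b - 18)/(b + 2)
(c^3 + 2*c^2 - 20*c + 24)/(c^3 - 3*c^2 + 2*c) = (c^2 + 4*c - 12)/(c*(c - 1))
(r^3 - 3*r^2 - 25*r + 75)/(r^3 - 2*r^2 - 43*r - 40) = (r^2 - 8*r + 15)/(r^2 - 7*r - 8)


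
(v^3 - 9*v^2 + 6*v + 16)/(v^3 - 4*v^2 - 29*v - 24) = (v - 2)/(v + 3)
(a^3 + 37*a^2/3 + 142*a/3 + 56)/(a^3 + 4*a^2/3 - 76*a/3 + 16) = (3*a^2 + 19*a + 28)/(3*a^2 - 14*a + 8)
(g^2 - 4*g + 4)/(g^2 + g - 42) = (g^2 - 4*g + 4)/(g^2 + g - 42)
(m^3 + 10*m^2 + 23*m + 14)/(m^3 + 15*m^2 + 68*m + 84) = (m + 1)/(m + 6)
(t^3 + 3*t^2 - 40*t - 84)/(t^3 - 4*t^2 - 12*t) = (t + 7)/t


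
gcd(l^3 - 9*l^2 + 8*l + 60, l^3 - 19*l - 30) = l^2 - 3*l - 10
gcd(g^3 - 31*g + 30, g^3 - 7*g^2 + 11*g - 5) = g^2 - 6*g + 5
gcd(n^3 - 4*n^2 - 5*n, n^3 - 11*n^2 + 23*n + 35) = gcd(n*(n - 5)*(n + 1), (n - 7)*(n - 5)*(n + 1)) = n^2 - 4*n - 5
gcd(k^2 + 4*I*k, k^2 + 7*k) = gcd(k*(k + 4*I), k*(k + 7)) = k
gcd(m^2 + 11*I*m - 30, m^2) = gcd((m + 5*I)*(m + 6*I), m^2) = 1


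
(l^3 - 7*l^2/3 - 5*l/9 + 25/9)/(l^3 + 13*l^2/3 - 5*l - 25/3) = (l - 5/3)/(l + 5)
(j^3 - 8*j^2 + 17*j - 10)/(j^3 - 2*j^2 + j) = (j^2 - 7*j + 10)/(j*(j - 1))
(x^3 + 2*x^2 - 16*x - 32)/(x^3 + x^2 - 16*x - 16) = (x + 2)/(x + 1)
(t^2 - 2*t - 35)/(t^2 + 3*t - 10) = (t - 7)/(t - 2)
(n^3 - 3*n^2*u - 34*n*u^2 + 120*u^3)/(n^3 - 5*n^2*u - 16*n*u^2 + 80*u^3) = (n + 6*u)/(n + 4*u)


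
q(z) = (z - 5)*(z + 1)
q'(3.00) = 2.00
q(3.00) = -8.00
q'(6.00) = 8.00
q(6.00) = 7.00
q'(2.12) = 0.24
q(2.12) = -8.99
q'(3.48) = 2.96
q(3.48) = -6.81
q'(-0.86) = -5.72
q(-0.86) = -0.82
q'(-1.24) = -6.48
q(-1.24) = 1.50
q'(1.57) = -0.86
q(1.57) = -8.82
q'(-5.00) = -14.00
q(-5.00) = 40.00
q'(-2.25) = -8.50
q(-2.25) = 9.06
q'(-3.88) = -11.76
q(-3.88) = 25.57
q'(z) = 2*z - 4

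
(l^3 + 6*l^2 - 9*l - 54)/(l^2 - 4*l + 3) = (l^2 + 9*l + 18)/(l - 1)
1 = 1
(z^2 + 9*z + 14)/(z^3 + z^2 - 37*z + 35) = (z + 2)/(z^2 - 6*z + 5)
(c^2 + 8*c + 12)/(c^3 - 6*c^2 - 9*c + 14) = (c + 6)/(c^2 - 8*c + 7)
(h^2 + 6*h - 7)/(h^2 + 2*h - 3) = (h + 7)/(h + 3)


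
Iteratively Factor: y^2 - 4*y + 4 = (y - 2)*(y - 2)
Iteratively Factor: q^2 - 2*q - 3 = (q + 1)*(q - 3)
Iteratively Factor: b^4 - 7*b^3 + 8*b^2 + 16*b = (b + 1)*(b^3 - 8*b^2 + 16*b) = (b - 4)*(b + 1)*(b^2 - 4*b) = (b - 4)^2*(b + 1)*(b)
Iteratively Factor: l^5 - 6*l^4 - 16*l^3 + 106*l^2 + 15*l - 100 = (l - 1)*(l^4 - 5*l^3 - 21*l^2 + 85*l + 100) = (l - 5)*(l - 1)*(l^3 - 21*l - 20) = (l - 5)*(l - 1)*(l + 1)*(l^2 - l - 20) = (l - 5)*(l - 1)*(l + 1)*(l + 4)*(l - 5)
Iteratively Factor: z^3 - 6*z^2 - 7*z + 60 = (z - 4)*(z^2 - 2*z - 15) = (z - 4)*(z + 3)*(z - 5)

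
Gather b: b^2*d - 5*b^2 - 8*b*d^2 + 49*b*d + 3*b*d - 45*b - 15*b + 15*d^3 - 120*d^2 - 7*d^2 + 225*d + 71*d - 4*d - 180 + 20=b^2*(d - 5) + b*(-8*d^2 + 52*d - 60) + 15*d^3 - 127*d^2 + 292*d - 160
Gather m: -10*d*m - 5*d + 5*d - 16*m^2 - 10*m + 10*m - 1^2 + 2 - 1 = -10*d*m - 16*m^2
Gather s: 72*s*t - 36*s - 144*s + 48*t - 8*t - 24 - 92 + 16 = s*(72*t - 180) + 40*t - 100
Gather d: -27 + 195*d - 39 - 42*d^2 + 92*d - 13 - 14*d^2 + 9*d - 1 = -56*d^2 + 296*d - 80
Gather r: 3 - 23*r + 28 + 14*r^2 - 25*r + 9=14*r^2 - 48*r + 40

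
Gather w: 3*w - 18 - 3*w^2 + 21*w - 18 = -3*w^2 + 24*w - 36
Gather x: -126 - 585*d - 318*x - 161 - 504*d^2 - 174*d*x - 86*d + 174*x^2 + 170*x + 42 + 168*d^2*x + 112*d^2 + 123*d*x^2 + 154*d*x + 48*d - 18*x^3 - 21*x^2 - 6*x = -392*d^2 - 623*d - 18*x^3 + x^2*(123*d + 153) + x*(168*d^2 - 20*d - 154) - 245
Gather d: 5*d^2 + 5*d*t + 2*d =5*d^2 + d*(5*t + 2)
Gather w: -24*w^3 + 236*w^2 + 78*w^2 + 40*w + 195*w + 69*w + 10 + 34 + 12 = -24*w^3 + 314*w^2 + 304*w + 56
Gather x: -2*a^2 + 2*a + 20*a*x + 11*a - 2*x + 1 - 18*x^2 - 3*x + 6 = -2*a^2 + 13*a - 18*x^2 + x*(20*a - 5) + 7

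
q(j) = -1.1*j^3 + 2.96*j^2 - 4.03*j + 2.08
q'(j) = -3.3*j^2 + 5.92*j - 4.03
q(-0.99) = 10.04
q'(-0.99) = -13.13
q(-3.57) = 104.24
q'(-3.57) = -67.22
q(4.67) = -64.22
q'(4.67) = -48.35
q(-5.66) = 319.17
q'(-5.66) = -143.25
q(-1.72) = 23.37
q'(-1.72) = -23.98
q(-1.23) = 13.56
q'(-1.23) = -16.30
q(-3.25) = 84.20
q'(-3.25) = -58.13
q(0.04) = 1.92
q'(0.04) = -3.80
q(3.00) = -13.07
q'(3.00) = -15.97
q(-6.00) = 370.42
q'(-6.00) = -158.35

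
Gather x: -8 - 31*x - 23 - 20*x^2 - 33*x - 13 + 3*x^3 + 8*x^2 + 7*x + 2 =3*x^3 - 12*x^2 - 57*x - 42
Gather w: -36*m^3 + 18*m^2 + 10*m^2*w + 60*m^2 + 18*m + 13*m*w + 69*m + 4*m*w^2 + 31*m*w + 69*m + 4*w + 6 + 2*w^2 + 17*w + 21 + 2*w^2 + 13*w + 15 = -36*m^3 + 78*m^2 + 156*m + w^2*(4*m + 4) + w*(10*m^2 + 44*m + 34) + 42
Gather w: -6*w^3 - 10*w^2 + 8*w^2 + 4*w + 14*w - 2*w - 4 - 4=-6*w^3 - 2*w^2 + 16*w - 8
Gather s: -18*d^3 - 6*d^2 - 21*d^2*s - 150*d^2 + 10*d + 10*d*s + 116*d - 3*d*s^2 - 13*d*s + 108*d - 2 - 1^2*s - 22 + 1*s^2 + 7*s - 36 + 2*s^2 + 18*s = -18*d^3 - 156*d^2 + 234*d + s^2*(3 - 3*d) + s*(-21*d^2 - 3*d + 24) - 60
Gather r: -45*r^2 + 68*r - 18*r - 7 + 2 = -45*r^2 + 50*r - 5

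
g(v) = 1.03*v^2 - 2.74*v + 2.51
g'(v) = 2.06*v - 2.74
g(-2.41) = 15.10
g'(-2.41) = -7.70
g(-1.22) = 7.39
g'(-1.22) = -5.25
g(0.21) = 1.98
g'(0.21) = -2.31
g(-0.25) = 3.26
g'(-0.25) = -3.26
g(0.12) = 2.20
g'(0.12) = -2.49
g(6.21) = 25.22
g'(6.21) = 10.05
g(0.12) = 2.20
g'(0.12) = -2.49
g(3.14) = 4.06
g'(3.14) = 3.73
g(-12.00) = 183.71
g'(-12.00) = -27.46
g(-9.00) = 110.60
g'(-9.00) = -21.28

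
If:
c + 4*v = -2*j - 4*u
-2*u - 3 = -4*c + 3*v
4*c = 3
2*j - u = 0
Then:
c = 3/4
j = -9/56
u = -9/28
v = 3/14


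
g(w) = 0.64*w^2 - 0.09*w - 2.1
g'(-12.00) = -15.45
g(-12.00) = 91.14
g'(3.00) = 3.75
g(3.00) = 3.39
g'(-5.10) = -6.62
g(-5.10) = 15.01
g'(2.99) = 3.74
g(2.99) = 3.35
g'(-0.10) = -0.22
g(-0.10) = -2.08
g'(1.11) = 1.33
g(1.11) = -1.41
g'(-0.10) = -0.22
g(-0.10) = -2.08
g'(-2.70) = -3.55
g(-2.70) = 2.81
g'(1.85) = 2.28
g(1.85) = -0.08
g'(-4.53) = -5.89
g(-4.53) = 11.44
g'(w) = 1.28*w - 0.09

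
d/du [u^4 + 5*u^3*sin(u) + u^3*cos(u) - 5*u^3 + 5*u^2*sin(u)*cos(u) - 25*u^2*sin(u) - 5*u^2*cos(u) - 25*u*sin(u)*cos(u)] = -u^3*sin(u) + 5*u^3*cos(u) + 4*u^3 + 20*u^2*sin(u) - 22*u^2*cos(u) + 5*u^2*cos(2*u) - 15*u^2 - 50*u*sin(u) + 5*u*sin(2*u) - 10*u*cos(u) - 25*u*cos(2*u) - 25*sin(2*u)/2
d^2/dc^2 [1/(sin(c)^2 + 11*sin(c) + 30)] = (-4*sin(c)^4 - 33*sin(c)^3 + 5*sin(c)^2 + 396*sin(c) + 182)/(sin(c)^2 + 11*sin(c) + 30)^3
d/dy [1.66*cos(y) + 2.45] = -1.66*sin(y)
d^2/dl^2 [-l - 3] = 0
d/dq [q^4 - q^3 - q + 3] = 4*q^3 - 3*q^2 - 1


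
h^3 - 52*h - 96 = (h - 8)*(h + 2)*(h + 6)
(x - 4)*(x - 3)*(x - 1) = x^3 - 8*x^2 + 19*x - 12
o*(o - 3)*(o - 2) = o^3 - 5*o^2 + 6*o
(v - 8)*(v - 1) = v^2 - 9*v + 8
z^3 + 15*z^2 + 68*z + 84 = (z + 2)*(z + 6)*(z + 7)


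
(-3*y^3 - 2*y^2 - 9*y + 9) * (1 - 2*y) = 6*y^4 + y^3 + 16*y^2 - 27*y + 9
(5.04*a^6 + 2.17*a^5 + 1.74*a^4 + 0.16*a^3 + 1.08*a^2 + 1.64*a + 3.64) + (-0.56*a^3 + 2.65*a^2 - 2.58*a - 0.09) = 5.04*a^6 + 2.17*a^5 + 1.74*a^4 - 0.4*a^3 + 3.73*a^2 - 0.94*a + 3.55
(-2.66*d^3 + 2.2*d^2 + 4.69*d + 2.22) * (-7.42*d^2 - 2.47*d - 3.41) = 19.7372*d^5 - 9.7538*d^4 - 31.1632*d^3 - 35.5587*d^2 - 21.4763*d - 7.5702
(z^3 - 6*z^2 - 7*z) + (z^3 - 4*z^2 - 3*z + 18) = 2*z^3 - 10*z^2 - 10*z + 18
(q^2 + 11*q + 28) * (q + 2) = q^3 + 13*q^2 + 50*q + 56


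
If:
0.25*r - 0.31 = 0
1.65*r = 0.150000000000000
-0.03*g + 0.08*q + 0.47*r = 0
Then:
No Solution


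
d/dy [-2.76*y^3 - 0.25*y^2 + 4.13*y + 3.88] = -8.28*y^2 - 0.5*y + 4.13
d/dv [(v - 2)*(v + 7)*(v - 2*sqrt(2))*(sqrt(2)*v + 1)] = 4*sqrt(2)*v^3 - 9*v^2 + 15*sqrt(2)*v^2 - 32*sqrt(2)*v - 30*v - 10*sqrt(2) + 42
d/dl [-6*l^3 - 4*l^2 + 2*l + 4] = -18*l^2 - 8*l + 2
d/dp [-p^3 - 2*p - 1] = -3*p^2 - 2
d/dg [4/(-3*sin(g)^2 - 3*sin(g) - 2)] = 12*(2*sin(g) + 1)*cos(g)/(3*sin(g)^2 + 3*sin(g) + 2)^2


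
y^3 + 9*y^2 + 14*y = y*(y + 2)*(y + 7)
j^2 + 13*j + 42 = (j + 6)*(j + 7)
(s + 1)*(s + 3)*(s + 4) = s^3 + 8*s^2 + 19*s + 12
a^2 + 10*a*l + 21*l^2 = (a + 3*l)*(a + 7*l)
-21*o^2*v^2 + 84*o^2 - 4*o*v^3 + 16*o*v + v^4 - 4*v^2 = (-7*o + v)*(3*o + v)*(v - 2)*(v + 2)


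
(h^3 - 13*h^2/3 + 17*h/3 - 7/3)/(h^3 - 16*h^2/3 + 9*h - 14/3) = (h - 1)/(h - 2)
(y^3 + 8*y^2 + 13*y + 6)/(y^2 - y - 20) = (y^3 + 8*y^2 + 13*y + 6)/(y^2 - y - 20)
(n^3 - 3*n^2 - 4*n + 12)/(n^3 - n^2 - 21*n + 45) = (n^2 - 4)/(n^2 + 2*n - 15)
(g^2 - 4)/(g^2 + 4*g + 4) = (g - 2)/(g + 2)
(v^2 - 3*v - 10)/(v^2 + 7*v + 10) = (v - 5)/(v + 5)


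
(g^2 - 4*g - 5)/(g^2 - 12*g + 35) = (g + 1)/(g - 7)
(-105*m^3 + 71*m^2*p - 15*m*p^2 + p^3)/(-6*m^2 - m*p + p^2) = (35*m^2 - 12*m*p + p^2)/(2*m + p)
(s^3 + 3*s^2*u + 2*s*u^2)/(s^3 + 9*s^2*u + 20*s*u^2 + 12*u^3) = s/(s + 6*u)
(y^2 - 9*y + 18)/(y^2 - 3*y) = (y - 6)/y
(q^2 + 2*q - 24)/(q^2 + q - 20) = (q + 6)/(q + 5)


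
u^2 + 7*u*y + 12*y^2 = (u + 3*y)*(u + 4*y)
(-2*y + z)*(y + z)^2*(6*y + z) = -12*y^4 - 20*y^3*z - 3*y^2*z^2 + 6*y*z^3 + z^4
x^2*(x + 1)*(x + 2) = x^4 + 3*x^3 + 2*x^2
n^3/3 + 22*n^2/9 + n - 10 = (n/3 + 1)*(n - 5/3)*(n + 6)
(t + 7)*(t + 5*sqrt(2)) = t^2 + 7*t + 5*sqrt(2)*t + 35*sqrt(2)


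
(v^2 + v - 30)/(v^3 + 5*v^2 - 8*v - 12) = (v - 5)/(v^2 - v - 2)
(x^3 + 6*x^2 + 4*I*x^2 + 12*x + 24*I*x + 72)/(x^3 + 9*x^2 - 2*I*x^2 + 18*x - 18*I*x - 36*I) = (x + 6*I)/(x + 3)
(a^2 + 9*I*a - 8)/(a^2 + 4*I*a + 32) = (a + I)/(a - 4*I)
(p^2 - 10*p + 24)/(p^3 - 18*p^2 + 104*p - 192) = 1/(p - 8)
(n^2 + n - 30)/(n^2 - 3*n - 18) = (-n^2 - n + 30)/(-n^2 + 3*n + 18)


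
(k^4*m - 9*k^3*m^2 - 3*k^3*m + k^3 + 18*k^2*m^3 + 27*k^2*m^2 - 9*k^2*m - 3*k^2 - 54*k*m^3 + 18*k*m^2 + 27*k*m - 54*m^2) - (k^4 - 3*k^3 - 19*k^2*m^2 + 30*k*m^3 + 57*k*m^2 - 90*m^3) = k^4*m - k^4 - 9*k^3*m^2 - 3*k^3*m + 4*k^3 + 18*k^2*m^3 + 46*k^2*m^2 - 9*k^2*m - 3*k^2 - 84*k*m^3 - 39*k*m^2 + 27*k*m + 90*m^3 - 54*m^2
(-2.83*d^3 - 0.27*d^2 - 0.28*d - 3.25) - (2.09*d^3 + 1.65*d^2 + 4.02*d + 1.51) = -4.92*d^3 - 1.92*d^2 - 4.3*d - 4.76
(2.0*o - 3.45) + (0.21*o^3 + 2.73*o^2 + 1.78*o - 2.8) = 0.21*o^3 + 2.73*o^2 + 3.78*o - 6.25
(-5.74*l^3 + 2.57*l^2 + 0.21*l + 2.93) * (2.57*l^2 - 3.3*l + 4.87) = -14.7518*l^5 + 25.5469*l^4 - 35.8951*l^3 + 19.353*l^2 - 8.6463*l + 14.2691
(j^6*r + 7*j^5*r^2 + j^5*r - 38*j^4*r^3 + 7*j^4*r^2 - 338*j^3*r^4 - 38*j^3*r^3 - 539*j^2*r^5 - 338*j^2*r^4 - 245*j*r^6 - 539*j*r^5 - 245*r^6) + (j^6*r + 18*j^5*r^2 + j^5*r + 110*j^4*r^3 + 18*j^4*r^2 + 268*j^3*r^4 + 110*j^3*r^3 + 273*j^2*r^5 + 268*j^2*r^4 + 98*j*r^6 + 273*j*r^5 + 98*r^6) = 2*j^6*r + 25*j^5*r^2 + 2*j^5*r + 72*j^4*r^3 + 25*j^4*r^2 - 70*j^3*r^4 + 72*j^3*r^3 - 266*j^2*r^5 - 70*j^2*r^4 - 147*j*r^6 - 266*j*r^5 - 147*r^6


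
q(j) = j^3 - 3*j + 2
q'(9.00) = 240.00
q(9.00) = 704.00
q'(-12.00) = 429.00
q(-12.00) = -1690.00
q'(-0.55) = -2.09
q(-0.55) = 3.48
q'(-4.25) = 51.19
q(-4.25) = -62.02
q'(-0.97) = -0.18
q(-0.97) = 4.00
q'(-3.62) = 36.31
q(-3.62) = -34.58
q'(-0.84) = -0.88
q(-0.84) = 3.93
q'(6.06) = 107.17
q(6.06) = 206.37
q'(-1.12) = 0.76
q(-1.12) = 3.96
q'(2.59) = 17.12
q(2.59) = 11.60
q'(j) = 3*j^2 - 3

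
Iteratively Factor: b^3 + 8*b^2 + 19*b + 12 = (b + 1)*(b^2 + 7*b + 12) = (b + 1)*(b + 4)*(b + 3)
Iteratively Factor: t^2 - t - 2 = (t + 1)*(t - 2)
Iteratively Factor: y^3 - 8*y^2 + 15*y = (y)*(y^2 - 8*y + 15) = y*(y - 3)*(y - 5)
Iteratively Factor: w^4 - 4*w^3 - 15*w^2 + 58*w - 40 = (w - 1)*(w^3 - 3*w^2 - 18*w + 40) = (w - 2)*(w - 1)*(w^2 - w - 20) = (w - 5)*(w - 2)*(w - 1)*(w + 4)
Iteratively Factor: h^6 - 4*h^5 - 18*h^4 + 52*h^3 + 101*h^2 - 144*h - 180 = (h - 5)*(h^5 + h^4 - 13*h^3 - 13*h^2 + 36*h + 36) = (h - 5)*(h - 3)*(h^4 + 4*h^3 - h^2 - 16*h - 12) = (h - 5)*(h - 3)*(h - 2)*(h^3 + 6*h^2 + 11*h + 6) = (h - 5)*(h - 3)*(h - 2)*(h + 3)*(h^2 + 3*h + 2) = (h - 5)*(h - 3)*(h - 2)*(h + 1)*(h + 3)*(h + 2)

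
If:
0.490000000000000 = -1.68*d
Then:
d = -0.29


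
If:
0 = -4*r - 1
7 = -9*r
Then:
No Solution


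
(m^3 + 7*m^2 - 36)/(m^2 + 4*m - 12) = m + 3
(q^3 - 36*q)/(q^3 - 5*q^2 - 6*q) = (q + 6)/(q + 1)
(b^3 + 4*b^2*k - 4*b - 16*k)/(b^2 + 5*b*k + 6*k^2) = (b^3 + 4*b^2*k - 4*b - 16*k)/(b^2 + 5*b*k + 6*k^2)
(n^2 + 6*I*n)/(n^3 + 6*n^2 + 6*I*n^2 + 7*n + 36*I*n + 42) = n*(n + 6*I)/(n^3 + 6*n^2*(1 + I) + n*(7 + 36*I) + 42)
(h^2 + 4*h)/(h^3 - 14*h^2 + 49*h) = (h + 4)/(h^2 - 14*h + 49)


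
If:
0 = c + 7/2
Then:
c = -7/2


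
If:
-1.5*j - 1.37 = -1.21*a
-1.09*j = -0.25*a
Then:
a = 1.58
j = 0.36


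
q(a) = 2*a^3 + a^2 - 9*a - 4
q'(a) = 6*a^2 + 2*a - 9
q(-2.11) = 0.65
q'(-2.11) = 13.49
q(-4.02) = -81.59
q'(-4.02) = 79.92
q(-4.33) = -108.65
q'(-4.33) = 94.83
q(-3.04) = -23.59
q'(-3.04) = 40.37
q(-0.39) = -0.46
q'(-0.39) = -8.87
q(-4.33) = -108.65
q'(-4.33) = 94.83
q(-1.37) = 5.06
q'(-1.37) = -0.48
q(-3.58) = -50.73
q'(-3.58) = 60.74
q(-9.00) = -1300.00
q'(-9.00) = 459.00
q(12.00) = 3488.00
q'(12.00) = 879.00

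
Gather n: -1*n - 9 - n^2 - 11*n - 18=-n^2 - 12*n - 27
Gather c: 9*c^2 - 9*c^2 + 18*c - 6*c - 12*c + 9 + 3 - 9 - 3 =0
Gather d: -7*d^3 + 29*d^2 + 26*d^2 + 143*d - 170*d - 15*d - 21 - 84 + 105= -7*d^3 + 55*d^2 - 42*d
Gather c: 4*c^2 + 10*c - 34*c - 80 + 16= 4*c^2 - 24*c - 64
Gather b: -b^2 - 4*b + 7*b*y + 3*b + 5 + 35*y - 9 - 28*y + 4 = -b^2 + b*(7*y - 1) + 7*y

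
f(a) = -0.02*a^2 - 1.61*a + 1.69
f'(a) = -0.04*a - 1.61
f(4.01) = -5.09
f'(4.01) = -1.77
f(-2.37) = 5.39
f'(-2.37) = -1.52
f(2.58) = -2.60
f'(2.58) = -1.71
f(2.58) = -2.60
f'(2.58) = -1.71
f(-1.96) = 4.77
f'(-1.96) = -1.53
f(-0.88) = 3.09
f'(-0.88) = -1.57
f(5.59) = -7.93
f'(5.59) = -1.83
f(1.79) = -1.26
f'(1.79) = -1.68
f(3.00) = -3.32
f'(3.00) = -1.73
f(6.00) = -8.69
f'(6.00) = -1.85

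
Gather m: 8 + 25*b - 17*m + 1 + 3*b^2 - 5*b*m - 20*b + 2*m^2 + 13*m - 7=3*b^2 + 5*b + 2*m^2 + m*(-5*b - 4) + 2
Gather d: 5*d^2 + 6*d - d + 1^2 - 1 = 5*d^2 + 5*d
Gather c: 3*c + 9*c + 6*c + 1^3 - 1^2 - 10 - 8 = 18*c - 18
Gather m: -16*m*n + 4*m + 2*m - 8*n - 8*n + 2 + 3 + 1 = m*(6 - 16*n) - 16*n + 6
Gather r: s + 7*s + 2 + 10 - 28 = 8*s - 16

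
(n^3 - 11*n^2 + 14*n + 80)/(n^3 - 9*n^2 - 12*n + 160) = (n + 2)/(n + 4)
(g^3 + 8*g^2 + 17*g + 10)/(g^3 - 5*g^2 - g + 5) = (g^2 + 7*g + 10)/(g^2 - 6*g + 5)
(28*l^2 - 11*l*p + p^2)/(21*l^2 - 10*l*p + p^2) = (-4*l + p)/(-3*l + p)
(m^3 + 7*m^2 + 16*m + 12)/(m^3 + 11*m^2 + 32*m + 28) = (m + 3)/(m + 7)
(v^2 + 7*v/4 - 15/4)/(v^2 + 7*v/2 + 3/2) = (4*v - 5)/(2*(2*v + 1))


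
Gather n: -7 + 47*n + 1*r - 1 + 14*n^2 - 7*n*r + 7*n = 14*n^2 + n*(54 - 7*r) + r - 8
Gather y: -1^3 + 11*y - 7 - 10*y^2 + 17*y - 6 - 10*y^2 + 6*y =-20*y^2 + 34*y - 14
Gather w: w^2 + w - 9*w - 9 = w^2 - 8*w - 9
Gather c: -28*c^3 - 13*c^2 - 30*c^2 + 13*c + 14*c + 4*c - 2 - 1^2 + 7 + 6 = -28*c^3 - 43*c^2 + 31*c + 10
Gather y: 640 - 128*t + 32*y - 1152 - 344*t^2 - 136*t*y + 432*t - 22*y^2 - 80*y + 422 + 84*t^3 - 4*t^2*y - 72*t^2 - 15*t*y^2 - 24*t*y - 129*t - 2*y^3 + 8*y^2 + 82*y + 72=84*t^3 - 416*t^2 + 175*t - 2*y^3 + y^2*(-15*t - 14) + y*(-4*t^2 - 160*t + 34) - 18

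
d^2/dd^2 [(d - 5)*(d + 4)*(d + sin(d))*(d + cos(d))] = -sqrt(2)*d^3*sin(d + pi/4) - 5*d^2*sin(d) - 2*d^2*sin(2*d) + 7*d^2*cos(d) + 12*d^2 + 30*d*sin(d) + 2*d*sin(2*d) + 22*d*cos(d) + 4*d*cos(2*d) - 6*d + 38*sin(d) + 41*sin(2*d) - 42*cos(d) - 2*cos(2*d) - 40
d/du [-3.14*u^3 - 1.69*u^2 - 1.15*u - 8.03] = -9.42*u^2 - 3.38*u - 1.15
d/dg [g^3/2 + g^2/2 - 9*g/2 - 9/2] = 3*g^2/2 + g - 9/2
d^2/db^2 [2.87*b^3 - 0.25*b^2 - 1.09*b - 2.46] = 17.22*b - 0.5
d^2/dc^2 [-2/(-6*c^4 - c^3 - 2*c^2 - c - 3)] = 4*(-(36*c^2 + 3*c + 2)*(6*c^4 + c^3 + 2*c^2 + c + 3) + (24*c^3 + 3*c^2 + 4*c + 1)^2)/(6*c^4 + c^3 + 2*c^2 + c + 3)^3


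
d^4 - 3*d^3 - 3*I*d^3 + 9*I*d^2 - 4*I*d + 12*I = (d - 3)*(d - 2*I)^2*(d + I)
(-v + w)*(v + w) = -v^2 + w^2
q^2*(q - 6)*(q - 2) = q^4 - 8*q^3 + 12*q^2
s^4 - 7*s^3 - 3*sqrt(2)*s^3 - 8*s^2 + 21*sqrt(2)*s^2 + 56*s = s*(s - 7)*(s - 4*sqrt(2))*(s + sqrt(2))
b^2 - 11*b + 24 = (b - 8)*(b - 3)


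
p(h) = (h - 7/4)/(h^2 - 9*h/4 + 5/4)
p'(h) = (9/4 - 2*h)*(h - 7/4)/(h^2 - 9*h/4 + 5/4)^2 + 1/(h^2 - 9*h/4 + 5/4) = (-16*h^2 + 56*h - 43)/(16*h^4 - 72*h^3 + 121*h^2 - 90*h + 25)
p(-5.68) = -0.16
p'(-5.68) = -0.03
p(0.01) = -1.42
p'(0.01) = -1.76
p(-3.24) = -0.26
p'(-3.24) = -0.07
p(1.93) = 0.28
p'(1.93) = 0.86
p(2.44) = 0.40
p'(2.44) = -0.03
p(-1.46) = -0.48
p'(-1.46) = -0.22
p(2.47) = 0.40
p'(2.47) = -0.04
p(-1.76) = -0.42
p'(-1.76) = -0.17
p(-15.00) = -0.06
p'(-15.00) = 0.00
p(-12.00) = -0.08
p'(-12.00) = -0.00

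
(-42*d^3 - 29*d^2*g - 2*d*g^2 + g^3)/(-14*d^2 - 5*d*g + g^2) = 3*d + g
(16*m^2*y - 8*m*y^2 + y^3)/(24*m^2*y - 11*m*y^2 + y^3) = (16*m^2 - 8*m*y + y^2)/(24*m^2 - 11*m*y + y^2)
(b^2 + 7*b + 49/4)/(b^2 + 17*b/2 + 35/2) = (b + 7/2)/(b + 5)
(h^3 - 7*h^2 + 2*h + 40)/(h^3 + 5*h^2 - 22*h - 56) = (h - 5)/(h + 7)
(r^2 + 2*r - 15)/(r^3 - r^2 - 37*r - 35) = (r - 3)/(r^2 - 6*r - 7)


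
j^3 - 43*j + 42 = (j - 6)*(j - 1)*(j + 7)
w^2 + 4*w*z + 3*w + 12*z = (w + 3)*(w + 4*z)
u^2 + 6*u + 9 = (u + 3)^2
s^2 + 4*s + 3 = (s + 1)*(s + 3)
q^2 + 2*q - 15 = (q - 3)*(q + 5)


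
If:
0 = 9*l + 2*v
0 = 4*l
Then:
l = 0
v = 0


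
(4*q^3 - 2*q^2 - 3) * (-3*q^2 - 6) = -12*q^5 + 6*q^4 - 24*q^3 + 21*q^2 + 18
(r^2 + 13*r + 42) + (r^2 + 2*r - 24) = 2*r^2 + 15*r + 18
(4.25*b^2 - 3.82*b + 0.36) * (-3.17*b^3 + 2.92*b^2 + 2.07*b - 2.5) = -13.4725*b^5 + 24.5194*b^4 - 3.4981*b^3 - 17.4812*b^2 + 10.2952*b - 0.9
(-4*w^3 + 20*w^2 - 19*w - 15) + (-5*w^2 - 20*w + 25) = -4*w^3 + 15*w^2 - 39*w + 10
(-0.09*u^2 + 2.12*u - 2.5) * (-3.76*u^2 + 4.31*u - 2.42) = 0.3384*u^4 - 8.3591*u^3 + 18.755*u^2 - 15.9054*u + 6.05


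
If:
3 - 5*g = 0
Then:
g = 3/5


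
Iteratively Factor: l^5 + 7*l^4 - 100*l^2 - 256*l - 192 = (l + 2)*(l^4 + 5*l^3 - 10*l^2 - 80*l - 96) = (l - 4)*(l + 2)*(l^3 + 9*l^2 + 26*l + 24) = (l - 4)*(l + 2)*(l + 4)*(l^2 + 5*l + 6) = (l - 4)*(l + 2)*(l + 3)*(l + 4)*(l + 2)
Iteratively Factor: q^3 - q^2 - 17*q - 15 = (q + 1)*(q^2 - 2*q - 15) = (q + 1)*(q + 3)*(q - 5)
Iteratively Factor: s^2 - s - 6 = (s - 3)*(s + 2)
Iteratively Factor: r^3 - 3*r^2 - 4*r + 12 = (r - 2)*(r^2 - r - 6) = (r - 2)*(r + 2)*(r - 3)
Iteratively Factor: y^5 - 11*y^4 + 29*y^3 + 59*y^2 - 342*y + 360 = (y - 3)*(y^4 - 8*y^3 + 5*y^2 + 74*y - 120) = (y - 5)*(y - 3)*(y^3 - 3*y^2 - 10*y + 24) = (y - 5)*(y - 4)*(y - 3)*(y^2 + y - 6) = (y - 5)*(y - 4)*(y - 3)*(y - 2)*(y + 3)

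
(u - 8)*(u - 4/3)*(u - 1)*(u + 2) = u^4 - 25*u^3/3 - 2*u^2/3 + 88*u/3 - 64/3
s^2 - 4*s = s*(s - 4)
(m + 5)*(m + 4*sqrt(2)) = m^2 + 5*m + 4*sqrt(2)*m + 20*sqrt(2)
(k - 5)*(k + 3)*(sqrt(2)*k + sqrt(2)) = sqrt(2)*k^3 - sqrt(2)*k^2 - 17*sqrt(2)*k - 15*sqrt(2)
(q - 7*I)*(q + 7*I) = q^2 + 49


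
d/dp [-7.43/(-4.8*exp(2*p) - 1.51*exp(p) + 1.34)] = (-71.328*exp(p) - 11.2193)*exp(p)/(4.8*exp(2*p) + 1.51*exp(p) - 1.34)^2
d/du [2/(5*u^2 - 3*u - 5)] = 2*(3 - 10*u)/(-5*u^2 + 3*u + 5)^2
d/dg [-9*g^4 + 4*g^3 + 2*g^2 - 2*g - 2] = -36*g^3 + 12*g^2 + 4*g - 2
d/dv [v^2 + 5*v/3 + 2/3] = 2*v + 5/3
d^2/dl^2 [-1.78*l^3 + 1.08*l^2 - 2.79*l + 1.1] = 2.16 - 10.68*l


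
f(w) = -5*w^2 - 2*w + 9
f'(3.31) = -35.10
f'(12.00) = -122.00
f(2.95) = -40.41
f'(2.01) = -22.10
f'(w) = -10*w - 2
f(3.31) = -52.40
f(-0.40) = 9.00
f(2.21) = -19.84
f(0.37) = 7.58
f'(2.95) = -31.50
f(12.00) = -735.00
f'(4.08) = -42.80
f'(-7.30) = 71.00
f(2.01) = -15.22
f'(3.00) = -32.00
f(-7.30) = -242.85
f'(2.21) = -24.10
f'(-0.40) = 2.00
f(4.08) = -82.39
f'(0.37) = -5.70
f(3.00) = -42.00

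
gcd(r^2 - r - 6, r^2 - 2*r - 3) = r - 3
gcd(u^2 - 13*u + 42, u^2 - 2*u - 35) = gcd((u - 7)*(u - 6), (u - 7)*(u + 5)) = u - 7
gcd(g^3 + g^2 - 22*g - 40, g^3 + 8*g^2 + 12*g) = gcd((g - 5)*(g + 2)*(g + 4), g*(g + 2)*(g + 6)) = g + 2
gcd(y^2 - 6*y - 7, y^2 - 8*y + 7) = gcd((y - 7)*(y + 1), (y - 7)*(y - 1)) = y - 7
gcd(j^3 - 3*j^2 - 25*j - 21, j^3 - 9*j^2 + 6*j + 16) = j + 1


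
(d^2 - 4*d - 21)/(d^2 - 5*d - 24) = (d - 7)/(d - 8)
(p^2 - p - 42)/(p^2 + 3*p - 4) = (p^2 - p - 42)/(p^2 + 3*p - 4)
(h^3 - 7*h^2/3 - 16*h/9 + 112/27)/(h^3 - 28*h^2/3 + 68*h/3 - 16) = (h^2 - h - 28/9)/(h^2 - 8*h + 12)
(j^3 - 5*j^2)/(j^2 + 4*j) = j*(j - 5)/(j + 4)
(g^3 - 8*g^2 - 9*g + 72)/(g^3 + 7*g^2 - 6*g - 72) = (g^2 - 5*g - 24)/(g^2 + 10*g + 24)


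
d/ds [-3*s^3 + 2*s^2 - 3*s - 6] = -9*s^2 + 4*s - 3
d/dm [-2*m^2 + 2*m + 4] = 2 - 4*m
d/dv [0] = 0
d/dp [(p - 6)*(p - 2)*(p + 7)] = 3*p^2 - 2*p - 44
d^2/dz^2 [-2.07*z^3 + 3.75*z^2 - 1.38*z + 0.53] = 7.5 - 12.42*z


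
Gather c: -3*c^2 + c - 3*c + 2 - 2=-3*c^2 - 2*c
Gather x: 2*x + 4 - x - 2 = x + 2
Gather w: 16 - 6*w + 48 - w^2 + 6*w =64 - w^2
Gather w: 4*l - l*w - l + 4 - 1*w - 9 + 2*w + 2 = 3*l + w*(1 - l) - 3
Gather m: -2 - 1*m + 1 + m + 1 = 0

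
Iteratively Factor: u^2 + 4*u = (u)*(u + 4)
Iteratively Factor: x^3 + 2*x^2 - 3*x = (x)*(x^2 + 2*x - 3) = x*(x - 1)*(x + 3)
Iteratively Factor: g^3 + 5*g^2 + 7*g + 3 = (g + 3)*(g^2 + 2*g + 1) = (g + 1)*(g + 3)*(g + 1)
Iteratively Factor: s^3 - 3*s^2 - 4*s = (s)*(s^2 - 3*s - 4) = s*(s + 1)*(s - 4)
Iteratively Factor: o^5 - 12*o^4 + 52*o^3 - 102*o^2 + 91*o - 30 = (o - 2)*(o^4 - 10*o^3 + 32*o^2 - 38*o + 15) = (o - 5)*(o - 2)*(o^3 - 5*o^2 + 7*o - 3) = (o - 5)*(o - 2)*(o - 1)*(o^2 - 4*o + 3) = (o - 5)*(o - 2)*(o - 1)^2*(o - 3)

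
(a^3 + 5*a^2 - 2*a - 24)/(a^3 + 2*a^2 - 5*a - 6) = (a + 4)/(a + 1)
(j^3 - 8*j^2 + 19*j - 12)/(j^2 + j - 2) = (j^2 - 7*j + 12)/(j + 2)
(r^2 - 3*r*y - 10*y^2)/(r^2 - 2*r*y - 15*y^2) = (r + 2*y)/(r + 3*y)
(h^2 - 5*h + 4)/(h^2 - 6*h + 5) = (h - 4)/(h - 5)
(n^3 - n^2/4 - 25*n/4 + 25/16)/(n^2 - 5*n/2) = n + 9/4 - 5/(8*n)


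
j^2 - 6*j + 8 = (j - 4)*(j - 2)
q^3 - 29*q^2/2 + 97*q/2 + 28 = (q - 8)*(q - 7)*(q + 1/2)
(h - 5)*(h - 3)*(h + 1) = h^3 - 7*h^2 + 7*h + 15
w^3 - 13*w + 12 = (w - 3)*(w - 1)*(w + 4)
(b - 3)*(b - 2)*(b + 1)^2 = b^4 - 3*b^3 - 3*b^2 + 7*b + 6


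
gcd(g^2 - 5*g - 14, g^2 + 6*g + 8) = g + 2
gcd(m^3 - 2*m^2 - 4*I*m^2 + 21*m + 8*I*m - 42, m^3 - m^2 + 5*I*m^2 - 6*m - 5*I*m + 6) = m + 3*I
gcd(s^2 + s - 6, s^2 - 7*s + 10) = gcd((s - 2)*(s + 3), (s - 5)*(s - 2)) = s - 2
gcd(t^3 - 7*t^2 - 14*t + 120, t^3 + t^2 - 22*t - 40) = t^2 - t - 20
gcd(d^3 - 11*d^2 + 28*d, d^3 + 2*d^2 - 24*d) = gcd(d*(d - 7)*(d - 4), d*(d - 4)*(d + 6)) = d^2 - 4*d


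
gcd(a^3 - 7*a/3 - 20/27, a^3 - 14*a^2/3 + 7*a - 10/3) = a - 5/3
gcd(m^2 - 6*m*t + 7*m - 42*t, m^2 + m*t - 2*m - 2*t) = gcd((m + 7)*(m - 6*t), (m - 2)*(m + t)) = 1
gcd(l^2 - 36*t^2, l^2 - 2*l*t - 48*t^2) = l + 6*t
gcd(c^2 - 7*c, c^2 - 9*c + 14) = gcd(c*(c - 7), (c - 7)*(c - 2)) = c - 7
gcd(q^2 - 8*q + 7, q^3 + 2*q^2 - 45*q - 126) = q - 7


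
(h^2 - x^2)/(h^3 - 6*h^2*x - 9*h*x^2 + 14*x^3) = (-h - x)/(-h^2 + 5*h*x + 14*x^2)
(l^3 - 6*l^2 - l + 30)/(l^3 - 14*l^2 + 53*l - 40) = (l^2 - l - 6)/(l^2 - 9*l + 8)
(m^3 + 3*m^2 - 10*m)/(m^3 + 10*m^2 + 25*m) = (m - 2)/(m + 5)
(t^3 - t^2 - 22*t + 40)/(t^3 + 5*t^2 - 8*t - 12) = (t^2 + t - 20)/(t^2 + 7*t + 6)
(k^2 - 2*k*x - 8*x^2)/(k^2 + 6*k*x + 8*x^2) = (k - 4*x)/(k + 4*x)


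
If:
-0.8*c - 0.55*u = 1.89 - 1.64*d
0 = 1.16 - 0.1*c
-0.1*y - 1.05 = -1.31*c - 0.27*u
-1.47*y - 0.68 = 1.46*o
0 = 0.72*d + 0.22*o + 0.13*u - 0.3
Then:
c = 11.60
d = -32.90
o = 179.01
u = -118.41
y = -178.25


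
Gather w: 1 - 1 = 0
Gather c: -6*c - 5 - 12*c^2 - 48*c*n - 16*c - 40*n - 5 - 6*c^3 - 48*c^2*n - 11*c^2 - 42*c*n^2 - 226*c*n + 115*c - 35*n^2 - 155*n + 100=-6*c^3 + c^2*(-48*n - 23) + c*(-42*n^2 - 274*n + 93) - 35*n^2 - 195*n + 90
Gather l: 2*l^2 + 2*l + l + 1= 2*l^2 + 3*l + 1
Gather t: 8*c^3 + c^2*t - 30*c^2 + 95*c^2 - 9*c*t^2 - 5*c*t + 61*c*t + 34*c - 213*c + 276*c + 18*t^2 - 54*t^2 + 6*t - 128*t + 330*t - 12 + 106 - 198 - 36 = 8*c^3 + 65*c^2 + 97*c + t^2*(-9*c - 36) + t*(c^2 + 56*c + 208) - 140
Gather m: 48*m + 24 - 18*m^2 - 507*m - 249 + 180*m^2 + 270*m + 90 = 162*m^2 - 189*m - 135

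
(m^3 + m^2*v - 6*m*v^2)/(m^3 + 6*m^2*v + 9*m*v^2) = (m - 2*v)/(m + 3*v)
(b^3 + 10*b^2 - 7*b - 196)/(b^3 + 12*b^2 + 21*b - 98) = (b - 4)/(b - 2)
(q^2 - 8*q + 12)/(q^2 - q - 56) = (-q^2 + 8*q - 12)/(-q^2 + q + 56)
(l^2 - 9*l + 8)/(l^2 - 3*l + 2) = (l - 8)/(l - 2)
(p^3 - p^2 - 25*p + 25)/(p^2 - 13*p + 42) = (p^3 - p^2 - 25*p + 25)/(p^2 - 13*p + 42)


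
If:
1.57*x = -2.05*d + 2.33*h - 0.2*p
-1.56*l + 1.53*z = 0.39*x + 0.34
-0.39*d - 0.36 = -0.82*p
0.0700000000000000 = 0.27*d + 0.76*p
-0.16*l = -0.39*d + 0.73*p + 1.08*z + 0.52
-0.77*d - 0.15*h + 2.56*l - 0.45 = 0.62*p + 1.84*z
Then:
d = -0.42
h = -1.50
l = -0.50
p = 0.24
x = -1.71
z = -0.72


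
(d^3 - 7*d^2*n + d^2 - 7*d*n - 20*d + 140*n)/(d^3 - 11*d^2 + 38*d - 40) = (d^2 - 7*d*n + 5*d - 35*n)/(d^2 - 7*d + 10)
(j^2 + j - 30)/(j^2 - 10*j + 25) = (j + 6)/(j - 5)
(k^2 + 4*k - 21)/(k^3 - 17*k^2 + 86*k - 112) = (k^2 + 4*k - 21)/(k^3 - 17*k^2 + 86*k - 112)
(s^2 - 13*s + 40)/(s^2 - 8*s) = (s - 5)/s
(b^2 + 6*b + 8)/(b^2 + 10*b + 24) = (b + 2)/(b + 6)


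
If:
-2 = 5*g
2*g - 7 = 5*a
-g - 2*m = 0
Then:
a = -39/25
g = -2/5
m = 1/5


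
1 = 1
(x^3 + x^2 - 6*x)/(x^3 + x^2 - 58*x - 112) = x*(x^2 + x - 6)/(x^3 + x^2 - 58*x - 112)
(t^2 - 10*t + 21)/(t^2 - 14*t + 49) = (t - 3)/(t - 7)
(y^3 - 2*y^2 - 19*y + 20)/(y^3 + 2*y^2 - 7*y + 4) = (y - 5)/(y - 1)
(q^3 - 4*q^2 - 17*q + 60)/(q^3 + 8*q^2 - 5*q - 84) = (q - 5)/(q + 7)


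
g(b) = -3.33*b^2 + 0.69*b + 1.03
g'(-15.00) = 100.59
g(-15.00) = -758.57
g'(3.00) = -19.29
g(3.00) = -26.87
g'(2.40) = -15.29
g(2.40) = -16.49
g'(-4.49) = 30.59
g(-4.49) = -69.20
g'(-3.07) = 21.14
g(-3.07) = -32.47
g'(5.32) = -34.74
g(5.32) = -89.55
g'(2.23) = -14.16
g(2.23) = -13.99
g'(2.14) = -13.56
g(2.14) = -12.74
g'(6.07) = -39.74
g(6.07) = -117.48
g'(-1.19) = 8.62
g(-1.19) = -4.51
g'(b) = 0.69 - 6.66*b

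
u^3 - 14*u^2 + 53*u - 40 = (u - 8)*(u - 5)*(u - 1)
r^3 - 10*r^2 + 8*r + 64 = (r - 8)*(r - 4)*(r + 2)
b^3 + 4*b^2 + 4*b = b*(b + 2)^2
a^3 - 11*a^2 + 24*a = a*(a - 8)*(a - 3)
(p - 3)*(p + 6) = p^2 + 3*p - 18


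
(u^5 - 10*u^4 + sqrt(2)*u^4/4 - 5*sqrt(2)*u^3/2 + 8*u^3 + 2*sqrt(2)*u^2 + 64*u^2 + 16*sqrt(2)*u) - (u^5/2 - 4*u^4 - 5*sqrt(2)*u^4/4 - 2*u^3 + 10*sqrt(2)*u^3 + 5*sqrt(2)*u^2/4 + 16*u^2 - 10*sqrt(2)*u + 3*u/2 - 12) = u^5/2 - 6*u^4 + 3*sqrt(2)*u^4/2 - 25*sqrt(2)*u^3/2 + 10*u^3 + 3*sqrt(2)*u^2/4 + 48*u^2 - 3*u/2 + 26*sqrt(2)*u + 12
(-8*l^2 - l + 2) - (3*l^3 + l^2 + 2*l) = -3*l^3 - 9*l^2 - 3*l + 2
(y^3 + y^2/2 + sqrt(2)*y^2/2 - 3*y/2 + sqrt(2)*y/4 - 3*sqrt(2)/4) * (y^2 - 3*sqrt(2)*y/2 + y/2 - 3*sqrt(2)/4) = y^5 - sqrt(2)*y^4 + y^4 - 11*y^3/4 - sqrt(2)*y^3 - 9*y^2/4 + 5*sqrt(2)*y^2/4 + 3*sqrt(2)*y/4 + 15*y/8 + 9/8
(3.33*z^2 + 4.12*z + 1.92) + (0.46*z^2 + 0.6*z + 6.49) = 3.79*z^2 + 4.72*z + 8.41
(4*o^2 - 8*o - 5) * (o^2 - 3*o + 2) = 4*o^4 - 20*o^3 + 27*o^2 - o - 10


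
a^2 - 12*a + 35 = (a - 7)*(a - 5)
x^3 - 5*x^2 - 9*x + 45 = (x - 5)*(x - 3)*(x + 3)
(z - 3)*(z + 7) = z^2 + 4*z - 21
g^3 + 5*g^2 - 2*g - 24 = (g - 2)*(g + 3)*(g + 4)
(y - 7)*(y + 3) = y^2 - 4*y - 21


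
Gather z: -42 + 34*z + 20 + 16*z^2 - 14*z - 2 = 16*z^2 + 20*z - 24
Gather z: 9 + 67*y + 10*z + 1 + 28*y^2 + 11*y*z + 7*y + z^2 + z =28*y^2 + 74*y + z^2 + z*(11*y + 11) + 10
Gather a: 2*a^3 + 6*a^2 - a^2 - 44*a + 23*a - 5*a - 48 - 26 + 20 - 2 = 2*a^3 + 5*a^2 - 26*a - 56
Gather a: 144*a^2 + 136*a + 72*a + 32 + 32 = 144*a^2 + 208*a + 64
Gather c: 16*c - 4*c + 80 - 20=12*c + 60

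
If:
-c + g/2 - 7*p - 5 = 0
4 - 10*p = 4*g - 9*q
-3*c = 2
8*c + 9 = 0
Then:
No Solution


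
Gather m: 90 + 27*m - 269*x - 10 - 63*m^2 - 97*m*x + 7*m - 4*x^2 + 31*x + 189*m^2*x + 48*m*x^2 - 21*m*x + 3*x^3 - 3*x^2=m^2*(189*x - 63) + m*(48*x^2 - 118*x + 34) + 3*x^3 - 7*x^2 - 238*x + 80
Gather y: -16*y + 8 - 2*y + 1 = 9 - 18*y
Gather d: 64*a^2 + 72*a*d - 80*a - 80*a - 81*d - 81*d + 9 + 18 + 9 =64*a^2 - 160*a + d*(72*a - 162) + 36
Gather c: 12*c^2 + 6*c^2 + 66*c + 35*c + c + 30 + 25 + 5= 18*c^2 + 102*c + 60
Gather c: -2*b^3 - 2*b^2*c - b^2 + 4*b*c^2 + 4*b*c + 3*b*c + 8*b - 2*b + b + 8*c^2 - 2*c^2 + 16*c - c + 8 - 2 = -2*b^3 - b^2 + 7*b + c^2*(4*b + 6) + c*(-2*b^2 + 7*b + 15) + 6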